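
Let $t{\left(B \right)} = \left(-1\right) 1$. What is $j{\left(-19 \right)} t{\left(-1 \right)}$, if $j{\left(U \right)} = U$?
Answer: $19$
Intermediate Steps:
$t{\left(B \right)} = -1$
$j{\left(-19 \right)} t{\left(-1 \right)} = \left(-19\right) \left(-1\right) = 19$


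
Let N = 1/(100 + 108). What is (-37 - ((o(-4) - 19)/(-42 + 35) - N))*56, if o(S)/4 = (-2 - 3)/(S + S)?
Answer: -57297/26 ≈ -2203.7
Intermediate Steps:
o(S) = -10/S (o(S) = 4*((-2 - 3)/(S + S)) = 4*(-5*1/(2*S)) = 4*(-5/(2*S)) = -10/S)
N = 1/208 ≈ 0.0048077
(-37 - ((o(-4) - 19)/(-42 + 35) - N))*56 = (-37 - ((-10/(-4) - 19)/(-42 + 35) - 1*1/208))*56 = (-37 - ((-10*(-¼) - 19)/(-7) - 1/208))*56 = (-37 - ((5/2 - 19)*(-⅐) - 1/208))*56 = (-37 - (-33/2*(-⅐) - 1/208))*56 = (-37 - (33/14 - 1/208))*56 = (-37 - 1*3425/1456)*56 = (-37 - 3425/1456)*56 = -57297/1456*56 = -57297/26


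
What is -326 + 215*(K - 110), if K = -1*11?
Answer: -26341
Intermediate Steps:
K = -11
-326 + 215*(K - 110) = -326 + 215*(-11 - 110) = -326 + 215*(-121) = -326 - 26015 = -26341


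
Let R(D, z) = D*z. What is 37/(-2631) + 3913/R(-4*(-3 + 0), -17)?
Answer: -1144739/59636 ≈ -19.195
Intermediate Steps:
37/(-2631) + 3913/R(-4*(-3 + 0), -17) = 37/(-2631) + 3913/((-4*(-3 + 0)*(-17))) = 37*(-1/2631) + 3913/((-4*(-3)*(-17))) = -37/2631 + 3913/((12*(-17))) = -37/2631 + 3913/(-204) = -37/2631 + 3913*(-1/204) = -37/2631 - 3913/204 = -1144739/59636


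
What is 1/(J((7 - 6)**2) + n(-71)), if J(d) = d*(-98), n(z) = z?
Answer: -1/169 ≈ -0.0059172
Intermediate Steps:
J(d) = -98*d
1/(J((7 - 6)**2) + n(-71)) = 1/(-98*(7 - 6)**2 - 71) = 1/(-98*1**2 - 71) = 1/(-98*1 - 71) = 1/(-98 - 71) = 1/(-169) = -1/169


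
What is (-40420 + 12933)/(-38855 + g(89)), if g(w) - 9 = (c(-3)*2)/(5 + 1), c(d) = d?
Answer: 27487/38847 ≈ 0.70757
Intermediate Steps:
g(w) = 8 (g(w) = 9 + (-3*2)/(5 + 1) = 9 - 6/6 = 9 - 6*1/6 = 9 - 1 = 8)
(-40420 + 12933)/(-38855 + g(89)) = (-40420 + 12933)/(-38855 + 8) = -27487/(-38847) = -27487*(-1/38847) = 27487/38847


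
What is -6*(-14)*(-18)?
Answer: -1512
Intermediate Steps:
-6*(-14)*(-18) = 84*(-18) = -1512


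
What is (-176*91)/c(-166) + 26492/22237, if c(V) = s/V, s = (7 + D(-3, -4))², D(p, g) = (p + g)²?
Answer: 7143293/8414 ≈ 848.98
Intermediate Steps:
D(p, g) = (g + p)²
s = 3136 (s = (7 + (-4 - 3)²)² = (7 + (-7)²)² = (7 + 49)² = 56² = 3136)
c(V) = 3136/V
(-176*91)/c(-166) + 26492/22237 = (-176*91)/((3136/(-166))) + 26492/22237 = -16016/(3136*(-1/166)) + 26492*(1/22237) = -16016/(-1568/83) + 716/601 = -16016*(-83/1568) + 716/601 = 11869/14 + 716/601 = 7143293/8414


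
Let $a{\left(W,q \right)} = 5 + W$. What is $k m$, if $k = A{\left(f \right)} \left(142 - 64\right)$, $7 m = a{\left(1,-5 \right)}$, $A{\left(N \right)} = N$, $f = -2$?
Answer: $- \frac{936}{7} \approx -133.71$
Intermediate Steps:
$m = \frac{6}{7}$ ($m = \frac{5 + 1}{7} = \frac{1}{7} \cdot 6 = \frac{6}{7} \approx 0.85714$)
$k = -156$ ($k = - 2 \left(142 - 64\right) = \left(-2\right) 78 = -156$)
$k m = \left(-156\right) \frac{6}{7} = - \frac{936}{7}$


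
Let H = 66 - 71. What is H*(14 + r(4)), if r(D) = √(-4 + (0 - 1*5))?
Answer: -70 - 15*I ≈ -70.0 - 15.0*I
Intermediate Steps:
r(D) = 3*I (r(D) = √(-4 + (0 - 5)) = √(-4 - 5) = √(-9) = 3*I)
H = -5
H*(14 + r(4)) = -5*(14 + 3*I) = -70 - 15*I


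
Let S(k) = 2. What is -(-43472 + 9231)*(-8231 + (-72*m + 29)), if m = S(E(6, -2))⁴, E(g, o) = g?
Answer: -320290314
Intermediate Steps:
m = 16 (m = 2⁴ = 16)
-(-43472 + 9231)*(-8231 + (-72*m + 29)) = -(-43472 + 9231)*(-8231 + (-72*16 + 29)) = -(-34241)*(-8231 + (-1152 + 29)) = -(-34241)*(-8231 - 1123) = -(-34241)*(-9354) = -1*320290314 = -320290314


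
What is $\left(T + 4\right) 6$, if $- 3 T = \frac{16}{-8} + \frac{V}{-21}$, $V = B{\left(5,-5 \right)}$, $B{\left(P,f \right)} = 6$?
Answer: $\frac{200}{7} \approx 28.571$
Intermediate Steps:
$V = 6$
$T = \frac{16}{21}$ ($T = - \frac{\frac{16}{-8} + \frac{6}{-21}}{3} = - \frac{16 \left(- \frac{1}{8}\right) + 6 \left(- \frac{1}{21}\right)}{3} = - \frac{-2 - \frac{2}{7}}{3} = \left(- \frac{1}{3}\right) \left(- \frac{16}{7}\right) = \frac{16}{21} \approx 0.7619$)
$\left(T + 4\right) 6 = \left(\frac{16}{21} + 4\right) 6 = \frac{100}{21} \cdot 6 = \frac{200}{7}$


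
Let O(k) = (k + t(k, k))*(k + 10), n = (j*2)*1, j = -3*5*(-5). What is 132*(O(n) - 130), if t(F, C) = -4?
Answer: 3066360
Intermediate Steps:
j = 75 (j = -15*(-5) = 75)
n = 150 (n = (75*2)*1 = 150*1 = 150)
O(k) = (-4 + k)*(10 + k) (O(k) = (k - 4)*(k + 10) = (-4 + k)*(10 + k))
132*(O(n) - 130) = 132*((-40 + 150² + 6*150) - 130) = 132*((-40 + 22500 + 900) - 130) = 132*(23360 - 130) = 132*23230 = 3066360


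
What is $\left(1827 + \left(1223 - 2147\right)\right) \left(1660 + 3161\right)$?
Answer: $4353363$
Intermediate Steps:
$\left(1827 + \left(1223 - 2147\right)\right) \left(1660 + 3161\right) = \left(1827 + \left(1223 - 2147\right)\right) 4821 = \left(1827 - 924\right) 4821 = 903 \cdot 4821 = 4353363$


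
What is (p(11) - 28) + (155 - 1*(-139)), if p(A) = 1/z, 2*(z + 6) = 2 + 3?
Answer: 1860/7 ≈ 265.71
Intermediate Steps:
z = -7/2 (z = -6 + (2 + 3)/2 = -6 + (1/2)*5 = -6 + 5/2 = -7/2 ≈ -3.5000)
p(A) = -2/7 (p(A) = 1/(-7/2) = -2/7)
(p(11) - 28) + (155 - 1*(-139)) = (-2/7 - 28) + (155 - 1*(-139)) = -198/7 + (155 + 139) = -198/7 + 294 = 1860/7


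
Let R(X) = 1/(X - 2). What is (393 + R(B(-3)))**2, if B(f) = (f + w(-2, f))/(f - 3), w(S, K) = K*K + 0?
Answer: 1387684/9 ≈ 1.5419e+5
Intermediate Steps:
w(S, K) = K**2 (w(S, K) = K**2 + 0 = K**2)
B(f) = (f + f**2)/(-3 + f) (B(f) = (f + f**2)/(f - 3) = (f + f**2)/(-3 + f))
R(X) = 1/(-2 + X)
(393 + R(B(-3)))**2 = (393 + 1/(-2 - 3*(1 - 3)/(-3 - 3)))**2 = (393 + 1/(-2 - 3*(-2)/(-6)))**2 = (393 + 1/(-2 - 3*(-1/6)*(-2)))**2 = (393 + 1/(-2 - 1))**2 = (393 + 1/(-3))**2 = (393 - 1/3)**2 = (1178/3)**2 = 1387684/9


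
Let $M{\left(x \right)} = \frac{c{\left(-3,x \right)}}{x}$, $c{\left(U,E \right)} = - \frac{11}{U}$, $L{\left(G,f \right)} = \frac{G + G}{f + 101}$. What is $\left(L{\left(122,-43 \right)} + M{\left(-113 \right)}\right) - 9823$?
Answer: $- \frac{96528874}{9831} \approx -9818.8$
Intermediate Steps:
$L{\left(G,f \right)} = \frac{2 G}{101 + f}$
$M{\left(x \right)} = \frac{11}{3 x}$ ($M{\left(x \right)} = \frac{\left(-11\right) \frac{1}{-3}}{x} = \frac{\left(-11\right) \left(- \frac{1}{3}\right)}{x} = \frac{11}{3 x}$)
$\left(L{\left(122,-43 \right)} + M{\left(-113 \right)}\right) - 9823 = \left(2 \cdot 122 \frac{1}{101 - 43} + \frac{11}{3 \left(-113\right)}\right) - 9823 = \left(2 \cdot 122 \cdot \frac{1}{58} + \frac{11}{3} \left(- \frac{1}{113}\right)\right) - 9823 = \left(2 \cdot 122 \cdot \frac{1}{58} - \frac{11}{339}\right) - 9823 = \left(\frac{122}{29} - \frac{11}{339}\right) - 9823 = \frac{41039}{9831} - 9823 = - \frac{96528874}{9831}$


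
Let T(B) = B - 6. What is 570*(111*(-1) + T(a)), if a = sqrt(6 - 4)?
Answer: -66690 + 570*sqrt(2) ≈ -65884.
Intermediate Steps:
a = sqrt(2) ≈ 1.4142
T(B) = -6 + B
570*(111*(-1) + T(a)) = 570*(111*(-1) + (-6 + sqrt(2))) = 570*(-111 + (-6 + sqrt(2))) = 570*(-117 + sqrt(2)) = -66690 + 570*sqrt(2)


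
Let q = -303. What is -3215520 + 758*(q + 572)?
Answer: -3011618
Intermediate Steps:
-3215520 + 758*(q + 572) = -3215520 + 758*(-303 + 572) = -3215520 + 758*269 = -3215520 + 203902 = -3011618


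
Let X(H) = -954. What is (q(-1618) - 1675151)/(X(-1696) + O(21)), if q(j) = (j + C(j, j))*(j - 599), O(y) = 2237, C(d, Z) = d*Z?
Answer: -5802025553/1283 ≈ -4.5222e+6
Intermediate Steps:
C(d, Z) = Z*d
q(j) = (-599 + j)*(j + j**2) (q(j) = (j + j*j)*(j - 599) = (j + j**2)*(-599 + j) = (-599 + j)*(j + j**2))
(q(-1618) - 1675151)/(X(-1696) + O(21)) = (-1618*(-599 + (-1618)**2 - 598*(-1618)) - 1675151)/(-954 + 2237) = (-1618*(-599 + 2617924 + 967564) - 1675151)/1283 = (-1618*3584889 - 1675151)*(1/1283) = (-5800350402 - 1675151)*(1/1283) = -5802025553*1/1283 = -5802025553/1283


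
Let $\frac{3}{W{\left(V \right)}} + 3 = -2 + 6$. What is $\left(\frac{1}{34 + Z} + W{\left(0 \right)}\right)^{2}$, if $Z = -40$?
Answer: $\frac{289}{36} \approx 8.0278$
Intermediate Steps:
$W{\left(V \right)} = 3$ ($W{\left(V \right)} = \frac{3}{-3 + \left(-2 + 6\right)} = \frac{3}{-3 + 4} = \frac{3}{1} = 3 \cdot 1 = 3$)
$\left(\frac{1}{34 + Z} + W{\left(0 \right)}\right)^{2} = \left(\frac{1}{34 - 40} + 3\right)^{2} = \left(\frac{1}{-6} + 3\right)^{2} = \left(- \frac{1}{6} + 3\right)^{2} = \left(\frac{17}{6}\right)^{2} = \frac{289}{36}$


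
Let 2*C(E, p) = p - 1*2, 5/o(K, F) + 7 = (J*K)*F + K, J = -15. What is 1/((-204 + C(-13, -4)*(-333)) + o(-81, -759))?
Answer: 922273/733207030 ≈ 0.0012579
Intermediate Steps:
o(K, F) = 5/(-7 + K - 15*F*K) (o(K, F) = 5/(-7 + ((-15*K)*F + K)) = 5/(-7 + (-15*F*K + K)) = 5/(-7 + (K - 15*F*K)) = 5/(-7 + K - 15*F*K))
C(E, p) = -1 + p/2 (C(E, p) = (p - 1*2)/2 = (p - 2)/2 = (-2 + p)/2 = -1 + p/2)
1/((-204 + C(-13, -4)*(-333)) + o(-81, -759)) = 1/((-204 + (-1 + (½)*(-4))*(-333)) + 5/(-7 - 81 - 15*(-759)*(-81))) = 1/((-204 + (-1 - 2)*(-333)) + 5/(-7 - 81 - 922185)) = 1/((-204 - 3*(-333)) + 5/(-922273)) = 1/((-204 + 999) + 5*(-1/922273)) = 1/(795 - 5/922273) = 1/(733207030/922273) = 922273/733207030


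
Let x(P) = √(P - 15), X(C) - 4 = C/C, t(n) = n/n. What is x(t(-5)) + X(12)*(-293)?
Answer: -1465 + I*√14 ≈ -1465.0 + 3.7417*I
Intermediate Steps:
t(n) = 1
X(C) = 5 (X(C) = 4 + C/C = 4 + 1 = 5)
x(P) = √(-15 + P)
x(t(-5)) + X(12)*(-293) = √(-15 + 1) + 5*(-293) = √(-14) - 1465 = I*√14 - 1465 = -1465 + I*√14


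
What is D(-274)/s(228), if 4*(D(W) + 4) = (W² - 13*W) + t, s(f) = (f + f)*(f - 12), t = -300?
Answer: 39161/196992 ≈ 0.19879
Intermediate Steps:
s(f) = 2*f*(-12 + f) (s(f) = (2*f)*(-12 + f) = 2*f*(-12 + f))
D(W) = -79 - 13*W/4 + W²/4 (D(W) = -4 + ((W² - 13*W) - 300)/4 = -4 + (-300 + W² - 13*W)/4 = -4 + (-75 - 13*W/4 + W²/4) = -79 - 13*W/4 + W²/4)
D(-274)/s(228) = (-79 - 13/4*(-274) + (¼)*(-274)²)/((2*228*(-12 + 228))) = (-79 + 1781/2 + (¼)*75076)/((2*228*216)) = (-79 + 1781/2 + 18769)/98496 = (39161/2)*(1/98496) = 39161/196992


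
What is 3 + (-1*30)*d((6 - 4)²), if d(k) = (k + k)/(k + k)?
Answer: -27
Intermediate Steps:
d(k) = 1 (d(k) = (2*k)/((2*k)) = (2*k)*(1/(2*k)) = 1)
3 + (-1*30)*d((6 - 4)²) = 3 - 1*30*1 = 3 - 30*1 = 3 - 30 = -27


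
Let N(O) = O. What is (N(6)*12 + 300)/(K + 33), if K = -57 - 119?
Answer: -372/143 ≈ -2.6014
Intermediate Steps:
K = -176
(N(6)*12 + 300)/(K + 33) = (6*12 + 300)/(-176 + 33) = (72 + 300)/(-143) = 372*(-1/143) = -372/143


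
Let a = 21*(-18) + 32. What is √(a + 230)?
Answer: 2*I*√29 ≈ 10.77*I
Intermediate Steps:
a = -346 (a = -378 + 32 = -346)
√(a + 230) = √(-346 + 230) = √(-116) = 2*I*√29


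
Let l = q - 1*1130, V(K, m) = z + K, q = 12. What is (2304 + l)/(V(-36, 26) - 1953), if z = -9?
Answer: -593/999 ≈ -0.59359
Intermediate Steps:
V(K, m) = -9 + K
l = -1118 (l = 12 - 1*1130 = 12 - 1130 = -1118)
(2304 + l)/(V(-36, 26) - 1953) = (2304 - 1118)/((-9 - 36) - 1953) = 1186/(-45 - 1953) = 1186/(-1998) = 1186*(-1/1998) = -593/999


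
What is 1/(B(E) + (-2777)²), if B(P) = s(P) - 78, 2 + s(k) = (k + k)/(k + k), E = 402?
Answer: 1/7711650 ≈ 1.2967e-7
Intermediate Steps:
s(k) = -1 (s(k) = -2 + (k + k)/(k + k) = -2 + (2*k)/((2*k)) = -2 + (2*k)*(1/(2*k)) = -2 + 1 = -1)
B(P) = -79 (B(P) = -1 - 78 = -79)
1/(B(E) + (-2777)²) = 1/(-79 + (-2777)²) = 1/(-79 + 7711729) = 1/7711650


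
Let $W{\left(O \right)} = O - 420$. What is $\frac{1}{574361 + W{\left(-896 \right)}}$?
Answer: $\frac{1}{573045} \approx 1.7451 \cdot 10^{-6}$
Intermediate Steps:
$W{\left(O \right)} = -420 + O$
$\frac{1}{574361 + W{\left(-896 \right)}} = \frac{1}{574361 - 1316} = \frac{1}{573045}$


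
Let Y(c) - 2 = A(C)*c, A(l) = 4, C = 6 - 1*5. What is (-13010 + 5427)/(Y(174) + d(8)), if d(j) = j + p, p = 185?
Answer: -7583/891 ≈ -8.5107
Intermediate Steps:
C = 1 (C = 6 - 5 = 1)
d(j) = 185 + j (d(j) = j + 185 = 185 + j)
Y(c) = 2 + 4*c
(-13010 + 5427)/(Y(174) + d(8)) = (-13010 + 5427)/((2 + 4*174) + (185 + 8)) = -7583/((2 + 696) + 193) = -7583/(698 + 193) = -7583/891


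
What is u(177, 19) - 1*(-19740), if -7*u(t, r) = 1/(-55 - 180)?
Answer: 32472301/1645 ≈ 19740.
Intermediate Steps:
u(t, r) = 1/1645 (u(t, r) = -1/(7*(-55 - 180)) = -⅐/(-235) = -⅐*(-1/235) = 1/1645)
u(177, 19) - 1*(-19740) = 1/1645 - 1*(-19740) = 1/1645 + 19740 = 32472301/1645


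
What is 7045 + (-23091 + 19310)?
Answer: 3264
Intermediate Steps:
7045 + (-23091 + 19310) = 7045 - 3781 = 3264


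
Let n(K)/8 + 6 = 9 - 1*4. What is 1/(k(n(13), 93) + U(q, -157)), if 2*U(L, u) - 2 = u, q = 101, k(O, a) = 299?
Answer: 2/443 ≈ 0.0045147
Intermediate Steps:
n(K) = -8 (n(K) = -48 + 8*(9 - 1*4) = -48 + 8*(9 - 4) = -48 + 8*5 = -48 + 40 = -8)
U(L, u) = 1 + u/2
1/(k(n(13), 93) + U(q, -157)) = 1/(299 + (1 + (1/2)*(-157))) = 1/(299 + (1 - 157/2)) = 1/(299 - 155/2) = 1/(443/2) = 2/443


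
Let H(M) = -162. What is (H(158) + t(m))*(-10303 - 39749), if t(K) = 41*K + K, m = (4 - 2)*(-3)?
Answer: 20721528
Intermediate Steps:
m = -6 (m = 2*(-3) = -6)
t(K) = 42*K
(H(158) + t(m))*(-10303 - 39749) = (-162 + 42*(-6))*(-10303 - 39749) = (-162 - 252)*(-50052) = -414*(-50052) = 20721528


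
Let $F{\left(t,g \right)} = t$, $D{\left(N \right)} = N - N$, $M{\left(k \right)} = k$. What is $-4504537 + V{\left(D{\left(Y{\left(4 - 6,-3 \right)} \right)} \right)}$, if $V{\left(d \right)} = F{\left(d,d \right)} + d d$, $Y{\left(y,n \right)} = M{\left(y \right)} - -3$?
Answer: $-4504537$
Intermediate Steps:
$Y{\left(y,n \right)} = 3 + y$ ($Y{\left(y,n \right)} = y - -3 = y + 3 = 3 + y$)
$D{\left(N \right)} = 0$
$V{\left(d \right)} = d + d^{2}$ ($V{\left(d \right)} = d + d d = d + d^{2}$)
$-4504537 + V{\left(D{\left(Y{\left(4 - 6,-3 \right)} \right)} \right)} = -4504537 + 0 \left(1 + 0\right) = -4504537 + 0 \cdot 1 = -4504537 + 0 = -4504537$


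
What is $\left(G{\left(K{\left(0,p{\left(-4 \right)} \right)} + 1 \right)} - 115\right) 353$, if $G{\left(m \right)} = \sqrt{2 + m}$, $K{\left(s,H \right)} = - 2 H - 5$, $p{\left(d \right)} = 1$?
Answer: $-40595 + 706 i \approx -40595.0 + 706.0 i$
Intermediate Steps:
$K{\left(s,H \right)} = -5 - 2 H$
$\left(G{\left(K{\left(0,p{\left(-4 \right)} \right)} + 1 \right)} - 115\right) 353 = \left(\sqrt{2 + \left(\left(-5 - 2\right) + 1\right)} - 115\right) 353 = \left(\sqrt{2 + \left(-7 + 1\right)} - 115\right) 353 = \left(\sqrt{2 - 6} - 115\right) 353 = \left(\sqrt{-4} - 115\right) 353 = \left(2 i - 115\right) 353 = \left(-115 + 2 i\right) 353 = -40595 + 706 i$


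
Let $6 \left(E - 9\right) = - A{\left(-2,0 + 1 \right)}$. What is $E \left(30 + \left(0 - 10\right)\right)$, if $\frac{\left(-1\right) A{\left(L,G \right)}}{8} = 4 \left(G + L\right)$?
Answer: $\frac{220}{3} \approx 73.333$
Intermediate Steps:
$A{\left(L,G \right)} = - 32 G - 32 L$ ($A{\left(L,G \right)} = - 8 \cdot 4 \left(G + L\right) = - 8 \left(4 G + 4 L\right) = - 32 G - 32 L$)
$E = \frac{11}{3}$ ($E = 9 + \frac{\left(-1\right) \left(- 32 \left(0 + 1\right) - -64\right)}{6} = 9 + \frac{\left(-1\right) \left(\left(-32\right) 1 + 64\right)}{6} = 9 + \frac{\left(-1\right) \left(-32 + 64\right)}{6} = 9 + \frac{\left(-1\right) 32}{6} = 9 + \frac{1}{6} \left(-32\right) = 9 - \frac{16}{3} = \frac{11}{3} \approx 3.6667$)
$E \left(30 + \left(0 - 10\right)\right) = \frac{11 \left(30 + \left(0 - 10\right)\right)}{3} = \frac{11 \left(30 - 10\right)}{3} = \frac{11}{3} \cdot 20 = \frac{220}{3}$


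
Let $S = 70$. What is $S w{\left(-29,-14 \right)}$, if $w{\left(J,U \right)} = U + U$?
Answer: $-1960$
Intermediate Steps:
$w{\left(J,U \right)} = 2 U$
$S w{\left(-29,-14 \right)} = 70 \cdot 2 \left(-14\right) = 70 \left(-28\right) = -1960$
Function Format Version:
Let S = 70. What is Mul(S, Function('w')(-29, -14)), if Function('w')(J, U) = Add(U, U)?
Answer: -1960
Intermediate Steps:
Function('w')(J, U) = Mul(2, U)
Mul(S, Function('w')(-29, -14)) = Mul(70, Mul(2, -14)) = Mul(70, -28) = -1960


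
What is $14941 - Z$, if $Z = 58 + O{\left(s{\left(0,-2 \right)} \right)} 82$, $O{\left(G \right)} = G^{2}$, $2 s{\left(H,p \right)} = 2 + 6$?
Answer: $13571$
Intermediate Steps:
$s{\left(H,p \right)} = 4$ ($s{\left(H,p \right)} = \frac{2 + 6}{2} = \frac{1}{2} \cdot 8 = 4$)
$Z = 1370$ ($Z = 58 + 4^{2} \cdot 82 = 58 + 16 \cdot 82 = 58 + 1312 = 1370$)
$14941 - Z = 14941 - 1370 = 13571$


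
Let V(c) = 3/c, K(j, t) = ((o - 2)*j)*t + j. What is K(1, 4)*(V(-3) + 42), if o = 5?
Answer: 533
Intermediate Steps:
K(j, t) = j + 3*j*t (K(j, t) = ((5 - 2)*j)*t + j = (3*j)*t + j = 3*j*t + j = j + 3*j*t)
K(1, 4)*(V(-3) + 42) = (1*(1 + 3*4))*(3/(-3) + 42) = (1*(1 + 12))*(3*(-1/3) + 42) = (1*13)*(-1 + 42) = 13*41 = 533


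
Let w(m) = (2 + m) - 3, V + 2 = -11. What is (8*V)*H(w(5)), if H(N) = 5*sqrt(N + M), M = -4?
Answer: 0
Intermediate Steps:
V = -13 (V = -2 - 11 = -13)
w(m) = -1 + m
H(N) = 5*sqrt(-4 + N) (H(N) = 5*sqrt(N - 4) = 5*sqrt(-4 + N))
(8*V)*H(w(5)) = (8*(-13))*(5*sqrt(-4 + (-1 + 5))) = -520*sqrt(-4 + 4) = -520*sqrt(0) = -520*0 = -104*0 = 0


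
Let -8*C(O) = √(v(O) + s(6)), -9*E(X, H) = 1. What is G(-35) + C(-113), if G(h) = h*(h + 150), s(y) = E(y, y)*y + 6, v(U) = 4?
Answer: -4025 - √21/12 ≈ -4025.4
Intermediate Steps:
E(X, H) = -⅑ (E(X, H) = -⅑*1 = -⅑)
s(y) = 6 - y/9 (s(y) = -y/9 + 6 = 6 - y/9)
G(h) = h*(150 + h)
C(O) = -√21/12 (C(O) = -√(4 + (6 - ⅑*6))/8 = -√(4 + (6 - ⅔))/8 = -√(4 + 16/3)/8 = -√21/12)
G(-35) + C(-113) = -35*(150 - 35) - √21/12 = -35*115 - √21/12 = -4025 - √21/12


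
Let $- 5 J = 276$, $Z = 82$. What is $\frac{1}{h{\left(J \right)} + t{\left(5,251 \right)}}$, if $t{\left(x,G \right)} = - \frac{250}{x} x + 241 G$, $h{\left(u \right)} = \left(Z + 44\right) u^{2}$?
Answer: $\frac{25}{11104201} \approx 2.2514 \cdot 10^{-6}$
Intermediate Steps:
$J = - \frac{276}{5}$ ($J = \left(- \frac{1}{5}\right) 276 = - \frac{276}{5} \approx -55.2$)
$h{\left(u \right)} = 126 u^{2}$ ($h{\left(u \right)} = \left(82 + 44\right) u^{2} = 126 u^{2}$)
$t{\left(x,G \right)} = -250 + 241 G$
$\frac{1}{h{\left(J \right)} + t{\left(5,251 \right)}} = \frac{1}{126 \left(- \frac{276}{5}\right)^{2} + \left(-250 + 241 \cdot 251\right)} = \frac{1}{126 \cdot \frac{76176}{25} + \left(-250 + 60491\right)} = \frac{1}{\frac{9598176}{25} + 60241} = \frac{1}{\frac{11104201}{25}} = \frac{25}{11104201}$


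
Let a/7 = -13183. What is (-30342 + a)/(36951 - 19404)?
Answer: -122623/17547 ≈ -6.9883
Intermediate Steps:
a = -92281 (a = 7*(-13183) = -92281)
(-30342 + a)/(36951 - 19404) = (-30342 - 92281)/(36951 - 19404) = -122623/17547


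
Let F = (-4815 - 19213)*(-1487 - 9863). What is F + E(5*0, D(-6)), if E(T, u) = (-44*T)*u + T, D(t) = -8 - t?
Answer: 272717800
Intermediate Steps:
E(T, u) = T - 44*T*u (E(T, u) = -44*T*u + T = T - 44*T*u)
F = 272717800 (F = -24028*(-11350) = 272717800)
F + E(5*0, D(-6)) = 272717800 + (5*0)*(1 - 44*(-8 - 1*(-6))) = 272717800 + 0*(1 - 44*(-8 + 6)) = 272717800 + 0*(1 - 44*(-2)) = 272717800 + 0*(1 + 88) = 272717800 + 0*89 = 272717800 + 0 = 272717800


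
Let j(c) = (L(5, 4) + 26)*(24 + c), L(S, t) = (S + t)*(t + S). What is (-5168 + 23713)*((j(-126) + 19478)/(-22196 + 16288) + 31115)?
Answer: 852230171130/1477 ≈ 5.7700e+8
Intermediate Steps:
L(S, t) = (S + t)² (L(S, t) = (S + t)*(S + t) = (S + t)²)
j(c) = 2568 + 107*c (j(c) = ((5 + 4)² + 26)*(24 + c) = (9² + 26)*(24 + c) = (81 + 26)*(24 + c) = 107*(24 + c) = 2568 + 107*c)
(-5168 + 23713)*((j(-126) + 19478)/(-22196 + 16288) + 31115) = (-5168 + 23713)*(((2568 + 107*(-126)) + 19478)/(-22196 + 16288) + 31115) = 18545*(((2568 - 13482) + 19478)/(-5908) + 31115) = 18545*((-10914 + 19478)*(-1/5908) + 31115) = 18545*(8564*(-1/5908) + 31115) = 18545*(-2141/1477 + 31115) = 18545*(45954714/1477) = 852230171130/1477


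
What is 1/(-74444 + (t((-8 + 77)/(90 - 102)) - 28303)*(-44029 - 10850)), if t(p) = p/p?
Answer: 1/1553111014 ≈ 6.4387e-10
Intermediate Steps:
t(p) = 1
1/(-74444 + (t((-8 + 77)/(90 - 102)) - 28303)*(-44029 - 10850)) = 1/(-74444 + (1 - 28303)*(-44029 - 10850)) = 1/(-74444 - 28302*(-54879)) = 1/(-74444 + 1553185458) = 1/1553111014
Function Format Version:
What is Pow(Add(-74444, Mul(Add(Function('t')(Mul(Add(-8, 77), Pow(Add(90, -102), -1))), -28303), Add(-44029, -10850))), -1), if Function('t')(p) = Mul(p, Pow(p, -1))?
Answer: Rational(1, 1553111014) ≈ 6.4387e-10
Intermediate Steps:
Function('t')(p) = 1
Pow(Add(-74444, Mul(Add(Function('t')(Mul(Add(-8, 77), Pow(Add(90, -102), -1))), -28303), Add(-44029, -10850))), -1) = Pow(Add(-74444, Mul(Add(1, -28303), Add(-44029, -10850))), -1) = Pow(Add(-74444, Mul(-28302, -54879)), -1) = Pow(Add(-74444, 1553185458), -1) = Pow(1553111014, -1) = Rational(1, 1553111014)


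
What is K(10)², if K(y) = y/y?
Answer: 1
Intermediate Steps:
K(y) = 1
K(10)² = 1² = 1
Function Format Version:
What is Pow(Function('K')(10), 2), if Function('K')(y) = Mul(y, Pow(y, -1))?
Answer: 1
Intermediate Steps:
Function('K')(y) = 1
Pow(Function('K')(10), 2) = Pow(1, 2) = 1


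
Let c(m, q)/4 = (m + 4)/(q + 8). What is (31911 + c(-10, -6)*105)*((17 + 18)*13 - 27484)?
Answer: -828465879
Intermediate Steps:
c(m, q) = 4*(4 + m)/(8 + q) (c(m, q) = 4*((m + 4)/(q + 8)) = 4*((4 + m)/(8 + q)) = 4*(4 + m)/(8 + q))
(31911 + c(-10, -6)*105)*((17 + 18)*13 - 27484) = (31911 + (4*(4 - 10)/(8 - 6))*105)*((17 + 18)*13 - 27484) = (31911 + (4*(-6)/2)*105)*(35*13 - 27484) = (31911 + (4*(½)*(-6))*105)*(455 - 27484) = (31911 - 12*105)*(-27029) = (31911 - 1260)*(-27029) = 30651*(-27029) = -828465879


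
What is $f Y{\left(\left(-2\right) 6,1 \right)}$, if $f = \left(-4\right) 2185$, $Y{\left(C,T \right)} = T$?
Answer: $-8740$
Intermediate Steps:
$f = -8740$
$f Y{\left(\left(-2\right) 6,1 \right)} = \left(-8740\right) 1 = -8740$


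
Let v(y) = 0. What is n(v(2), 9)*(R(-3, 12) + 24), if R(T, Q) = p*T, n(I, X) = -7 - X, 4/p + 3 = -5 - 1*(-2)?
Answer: -416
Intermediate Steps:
p = -⅔ (p = 4/(-3 + (-5 - 1*(-2))) = 4/(-3 + (-5 + 2)) = 4/(-3 - 3) = 4/(-6) = 4*(-⅙) = -⅔ ≈ -0.66667)
R(T, Q) = -2*T/3
n(v(2), 9)*(R(-3, 12) + 24) = (-7 - 1*9)*(-⅔*(-3) + 24) = (-7 - 9)*(2 + 24) = -16*26 = -416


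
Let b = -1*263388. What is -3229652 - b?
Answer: -2966264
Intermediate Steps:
b = -263388
-3229652 - b = -3229652 - 1*(-263388) = -3229652 + 263388 = -2966264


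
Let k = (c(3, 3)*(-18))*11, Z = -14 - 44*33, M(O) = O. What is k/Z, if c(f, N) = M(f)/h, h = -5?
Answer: -297/3665 ≈ -0.081037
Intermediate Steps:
c(f, N) = -f/5 (c(f, N) = f/(-5) = f*(-⅕) = -f/5)
Z = -1466 (Z = -14 - 1452 = -1466)
k = 594/5 (k = (-⅕*3*(-18))*11 = -⅗*(-18)*11 = (54/5)*11 = 594/5 ≈ 118.80)
k/Z = (594/5)/(-1466) = (594/5)*(-1/1466) = -297/3665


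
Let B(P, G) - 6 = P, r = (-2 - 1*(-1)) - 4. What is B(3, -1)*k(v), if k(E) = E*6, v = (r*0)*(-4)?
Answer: 0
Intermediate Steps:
r = -5 (r = (-2 + 1) - 4 = -1 - 4 = -5)
v = 0 (v = -5*0*(-4) = 0*(-4) = 0)
k(E) = 6*E
B(P, G) = 6 + P
B(3, -1)*k(v) = (6 + 3)*(6*0) = 9*0 = 0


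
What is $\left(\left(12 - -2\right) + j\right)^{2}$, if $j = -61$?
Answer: $2209$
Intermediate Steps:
$\left(\left(12 - -2\right) + j\right)^{2} = \left(\left(12 - -2\right) - 61\right)^{2} = \left(\left(12 + 2\right) - 61\right)^{2} = \left(14 - 61\right)^{2} = \left(-47\right)^{2} = 2209$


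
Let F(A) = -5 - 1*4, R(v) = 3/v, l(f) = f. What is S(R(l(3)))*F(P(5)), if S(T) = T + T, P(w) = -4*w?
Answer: -18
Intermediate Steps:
F(A) = -9 (F(A) = -5 - 4 = -9)
S(T) = 2*T
S(R(l(3)))*F(P(5)) = (2*(3/3))*(-9) = (2*(3*(1/3)))*(-9) = (2*1)*(-9) = 2*(-9) = -18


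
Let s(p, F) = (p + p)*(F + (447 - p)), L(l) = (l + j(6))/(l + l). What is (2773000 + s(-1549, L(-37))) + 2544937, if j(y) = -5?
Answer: -32094885/37 ≈ -8.6743e+5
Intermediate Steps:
L(l) = (-5 + l)/(2*l) (L(l) = (l - 5)/(l + l) = (-5 + l)/((2*l)) = (-5 + l)*(1/(2*l)) = (-5 + l)/(2*l))
s(p, F) = 2*p*(447 + F - p) (s(p, F) = (2*p)*(447 + F - p) = 2*p*(447 + F - p))
(2773000 + s(-1549, L(-37))) + 2544937 = (2773000 + 2*(-1549)*(447 + (½)*(-5 - 37)/(-37) - 1*(-1549))) + 2544937 = (2773000 + 2*(-1549)*(447 + (½)*(-1/37)*(-42) + 1549)) + 2544937 = (2773000 + 2*(-1549)*(447 + 21/37 + 1549)) + 2544937 = (2773000 + 2*(-1549)*(73873/37)) + 2544937 = (2773000 - 228858554/37) + 2544937 = -126257554/37 + 2544937 = -32094885/37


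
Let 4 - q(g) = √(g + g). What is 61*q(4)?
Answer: 244 - 122*√2 ≈ 71.466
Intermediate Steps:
q(g) = 4 - √2*√g (q(g) = 4 - √(g + g) = 4 - √(2*g) = 4 - √2*√g)
61*q(4) = 61*(4 - √2*√4) = 61*(4 - 1*√2*2) = 61*(4 - 2*√2) = 244 - 122*√2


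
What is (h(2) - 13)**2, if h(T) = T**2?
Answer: 81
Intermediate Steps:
(h(2) - 13)**2 = (2**2 - 13)**2 = (4 - 13)**2 = (-9)**2 = 81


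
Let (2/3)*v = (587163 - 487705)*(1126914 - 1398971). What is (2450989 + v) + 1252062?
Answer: -40583664608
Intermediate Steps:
v = -40587367659 (v = 3*((587163 - 487705)*(1126914 - 1398971))/2 = 3*(99458*(-272057))/2 = (3/2)*(-27058245106) = -40587367659)
(2450989 + v) + 1252062 = (2450989 - 40587367659) + 1252062 = -40584916670 + 1252062 = -40583664608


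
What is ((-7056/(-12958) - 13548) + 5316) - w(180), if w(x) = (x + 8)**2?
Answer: -282325376/6479 ≈ -43575.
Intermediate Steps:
w(x) = (8 + x)**2
((-7056/(-12958) - 13548) + 5316) - w(180) = ((-7056/(-12958) - 13548) + 5316) - (8 + 180)**2 = ((-7056*(-1/12958) - 13548) + 5316) - 1*188**2 = ((3528/6479 - 13548) + 5316) - 1*35344 = (-87773964/6479 + 5316) - 35344 = -53331600/6479 - 35344 = -282325376/6479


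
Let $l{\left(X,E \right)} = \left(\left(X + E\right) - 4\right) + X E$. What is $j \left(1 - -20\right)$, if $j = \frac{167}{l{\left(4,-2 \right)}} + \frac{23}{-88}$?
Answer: $- \frac{156723}{440} \approx -356.19$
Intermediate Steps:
$l{\left(X,E \right)} = -4 + E + X + E X$ ($l{\left(X,E \right)} = \left(\left(E + X\right) - 4\right) + E X = \left(-4 + E + X\right) + E X = -4 + E + X + E X$)
$j = - \frac{7463}{440}$ ($j = \frac{167}{-4 - 2 + 4 - 8} + \frac{23}{-88} = \frac{167}{-4 - 2 + 4 - 8} + 23 \left(- \frac{1}{88}\right) = \frac{167}{-10} - \frac{23}{88} = 167 \left(- \frac{1}{10}\right) - \frac{23}{88} = - \frac{167}{10} - \frac{23}{88} = - \frac{7463}{440} \approx -16.961$)
$j \left(1 - -20\right) = - \frac{7463 \left(1 - -20\right)}{440} = - \frac{7463 \left(1 + 20\right)}{440} = \left(- \frac{7463}{440}\right) 21 = - \frac{156723}{440}$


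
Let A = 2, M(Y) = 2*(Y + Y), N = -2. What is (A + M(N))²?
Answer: 36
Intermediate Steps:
M(Y) = 4*Y (M(Y) = 2*(2*Y) = 4*Y)
(A + M(N))² = (2 + 4*(-2))² = (2 - 8)² = (-6)² = 36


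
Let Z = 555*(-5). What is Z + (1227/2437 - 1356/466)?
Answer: -1577069670/567821 ≈ -2777.4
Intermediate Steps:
Z = -2775
Z + (1227/2437 - 1356/466) = -2775 + (1227/2437 - 1356/466) = -2775 + (1227*(1/2437) - 1356*1/466) = -2775 + (1227/2437 - 678/233) = -2775 - 1366395/567821 = -1577069670/567821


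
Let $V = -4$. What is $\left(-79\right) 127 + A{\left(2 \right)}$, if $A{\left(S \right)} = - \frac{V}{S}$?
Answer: $-10031$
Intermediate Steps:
$A{\left(S \right)} = \frac{4}{S}$ ($A{\left(S \right)} = - \frac{-4}{S} = \frac{4}{S}$)
$\left(-79\right) 127 + A{\left(2 \right)} = \left(-79\right) 127 + \frac{4}{2} = -10033 + 4 \cdot \frac{1}{2} = -10033 + 2 = -10031$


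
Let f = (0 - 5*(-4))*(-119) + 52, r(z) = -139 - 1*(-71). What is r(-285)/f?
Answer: 17/582 ≈ 0.029210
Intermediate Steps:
r(z) = -68 (r(z) = -139 + 71 = -68)
f = -2328 (f = (0 + 20)*(-119) + 52 = 20*(-119) + 52 = -2380 + 52 = -2328)
r(-285)/f = -68/(-2328) = -68*(-1/2328) = 17/582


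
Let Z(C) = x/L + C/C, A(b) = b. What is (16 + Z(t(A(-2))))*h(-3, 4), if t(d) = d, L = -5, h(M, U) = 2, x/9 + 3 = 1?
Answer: 206/5 ≈ 41.200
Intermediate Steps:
x = -18 (x = -27 + 9*1 = -27 + 9 = -18)
Z(C) = 23/5 (Z(C) = -18/(-5) + C/C = -18*(-⅕) + 1 = 18/5 + 1 = 23/5)
(16 + Z(t(A(-2))))*h(-3, 4) = (16 + 23/5)*2 = (103/5)*2 = 206/5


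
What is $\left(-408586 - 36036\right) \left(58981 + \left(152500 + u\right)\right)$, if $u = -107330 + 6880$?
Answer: $-49366825282$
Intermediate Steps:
$u = -100450$
$\left(-408586 - 36036\right) \left(58981 + \left(152500 + u\right)\right) = \left(-408586 - 36036\right) \left(58981 + \left(152500 - 100450\right)\right) = - 444622 \left(58981 + 52050\right) = \left(-444622\right) 111031 = -49366825282$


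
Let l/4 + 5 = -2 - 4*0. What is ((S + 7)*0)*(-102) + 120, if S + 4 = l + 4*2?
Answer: 120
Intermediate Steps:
l = -28 (l = -20 + 4*(-2 - 4*0) = -20 + 4*(-2 + 0) = -20 + 4*(-2) = -20 - 8 = -28)
S = -24 (S = -4 + (-28 + 4*2) = -4 + (-28 + 8) = -4 - 20 = -24)
((S + 7)*0)*(-102) + 120 = ((-24 + 7)*0)*(-102) + 120 = -17*0*(-102) + 120 = 0*(-102) + 120 = 0 + 120 = 120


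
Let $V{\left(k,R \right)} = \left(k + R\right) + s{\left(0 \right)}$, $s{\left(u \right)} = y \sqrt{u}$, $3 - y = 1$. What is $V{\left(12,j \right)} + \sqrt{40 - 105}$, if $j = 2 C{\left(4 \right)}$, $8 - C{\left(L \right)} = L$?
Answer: $20 + i \sqrt{65} \approx 20.0 + 8.0623 i$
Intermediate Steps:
$y = 2$ ($y = 3 - 1 = 2$)
$C{\left(L \right)} = 8 - L$
$j = 8$ ($j = 2 \left(8 - 4\right) = 2 \cdot 4 = 8$)
$s{\left(u \right)} = 2 \sqrt{u}$
$V{\left(k,R \right)} = R + k$ ($V{\left(k,R \right)} = \left(k + R\right) + 2 \sqrt{0} = \left(R + k\right) + 2 \cdot 0 = \left(R + k\right) + 0 = R + k$)
$V{\left(12,j \right)} + \sqrt{40 - 105} = \left(8 + 12\right) + \sqrt{40 - 105} = 20 + \sqrt{-65} = 20 + i \sqrt{65}$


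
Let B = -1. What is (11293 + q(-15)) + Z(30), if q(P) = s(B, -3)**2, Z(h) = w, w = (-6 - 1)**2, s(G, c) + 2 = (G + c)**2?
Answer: 11538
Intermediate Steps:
s(G, c) = -2 + (G + c)**2
w = 49 (w = (-7)**2 = 49)
Z(h) = 49
q(P) = 196 (q(P) = (-2 + (-1 - 3)**2)**2 = (-2 + (-4)**2)**2 = (-2 + 16)**2 = 14**2 = 196)
(11293 + q(-15)) + Z(30) = (11293 + 196) + 49 = 11489 + 49 = 11538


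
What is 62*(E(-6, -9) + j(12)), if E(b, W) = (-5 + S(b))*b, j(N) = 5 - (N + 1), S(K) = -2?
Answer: 2108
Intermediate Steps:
j(N) = 4 - N (j(N) = 5 - (1 + N) = 5 + (-1 - N) = 4 - N)
E(b, W) = -7*b (E(b, W) = (-5 - 2)*b = -7*b)
62*(E(-6, -9) + j(12)) = 62*(-7*(-6) + (4 - 1*12)) = 62*(42 + (4 - 12)) = 62*(42 - 8) = 62*34 = 2108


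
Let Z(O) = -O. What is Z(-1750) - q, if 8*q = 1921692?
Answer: -476923/2 ≈ -2.3846e+5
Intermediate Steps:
q = 480423/2 (q = (1/8)*1921692 = 480423/2 ≈ 2.4021e+5)
Z(-1750) - q = -1*(-1750) - 1*480423/2 = 1750 - 480423/2 = -476923/2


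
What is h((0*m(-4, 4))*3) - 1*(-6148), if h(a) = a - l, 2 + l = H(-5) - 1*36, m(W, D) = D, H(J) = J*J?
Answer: 6161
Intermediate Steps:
H(J) = J²
l = -13 (l = -2 + ((-5)² - 1*36) = -2 + (25 - 36) = -2 - 11 = -13)
h(a) = 13 + a (h(a) = a - 1*(-13) = a + 13 = 13 + a)
h((0*m(-4, 4))*3) - 1*(-6148) = (13 + (0*4)*3) - 1*(-6148) = (13 + 0*3) + 6148 = (13 + 0) + 6148 = 13 + 6148 = 6161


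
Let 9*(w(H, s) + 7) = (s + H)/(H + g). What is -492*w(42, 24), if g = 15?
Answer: 192700/57 ≈ 3380.7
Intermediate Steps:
w(H, s) = -7 + (H + s)/(9*(15 + H)) (w(H, s) = -7 + ((s + H)/(H + 15))/9 = -7 + ((H + s)/(15 + H))/9 = -7 + (H + s)/(9*(15 + H)))
-492*w(42, 24) = -164*(-945 + 24 - 62*42)/(3*(15 + 42)) = -164*(-945 + 24 - 2604)/(3*57) = -164*(-3525)/(3*57) = -492*(-1175/171) = 192700/57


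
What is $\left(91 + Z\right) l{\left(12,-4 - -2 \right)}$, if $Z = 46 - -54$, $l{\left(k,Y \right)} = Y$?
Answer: $-382$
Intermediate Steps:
$Z = 100$ ($Z = 46 + 54 = 100$)
$\left(91 + Z\right) l{\left(12,-4 - -2 \right)} = \left(91 + 100\right) \left(-4 - -2\right) = 191 \left(-4 + 2\right) = 191 \left(-2\right) = -382$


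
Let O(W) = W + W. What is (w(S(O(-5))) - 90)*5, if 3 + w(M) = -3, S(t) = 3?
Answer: -480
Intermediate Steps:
O(W) = 2*W
w(M) = -6 (w(M) = -3 - 3 = -6)
(w(S(O(-5))) - 90)*5 = (-6 - 90)*5 = -96*5 = -480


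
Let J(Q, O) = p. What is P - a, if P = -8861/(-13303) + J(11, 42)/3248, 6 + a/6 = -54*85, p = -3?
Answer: 1191536519563/43208144 ≈ 27577.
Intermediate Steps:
J(Q, O) = -3
a = -27576 (a = -36 + 6*(-54*85) = -36 + 6*(-4590) = -36 - 27540 = -27576)
P = 28740619/43208144 (P = -8861/(-13303) - 3/3248 = -8861*(-1/13303) - 3*1/3248 = 8861/13303 - 3/3248 = 28740619/43208144 ≈ 0.66517)
P - a = 28740619/43208144 - 1*(-27576) = 28740619/43208144 + 27576 = 1191536519563/43208144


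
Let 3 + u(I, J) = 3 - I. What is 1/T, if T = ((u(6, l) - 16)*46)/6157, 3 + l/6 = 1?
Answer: -6157/1012 ≈ -6.0840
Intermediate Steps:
l = -12 (l = -18 + 6*1 = -18 + 6 = -12)
u(I, J) = -I (u(I, J) = -3 + (3 - I) = -I)
T = -1012/6157 (T = ((-1*6 - 16)*46)/6157 = ((-6 - 16)*46)*(1/6157) = -22*46*(1/6157) = -1012*1/6157 = -1012/6157 ≈ -0.16437)
1/T = 1/(-1012/6157) = -6157/1012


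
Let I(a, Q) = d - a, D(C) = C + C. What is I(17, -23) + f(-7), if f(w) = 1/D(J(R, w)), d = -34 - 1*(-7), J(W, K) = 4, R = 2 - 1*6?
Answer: -351/8 ≈ -43.875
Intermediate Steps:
R = -4 (R = 2 - 6 = -4)
D(C) = 2*C
d = -27 (d = -34 + 7 = -27)
f(w) = ⅛ (f(w) = 1/(2*4) = 1/8 = ⅛)
I(a, Q) = -27 - a
I(17, -23) + f(-7) = (-27 - 1*17) + ⅛ = (-27 - 17) + ⅛ = -44 + ⅛ = -351/8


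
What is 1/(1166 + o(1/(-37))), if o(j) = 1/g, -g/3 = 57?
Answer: 171/199385 ≈ 0.00085764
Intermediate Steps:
g = -171 (g = -3*57 = -171)
o(j) = -1/171 (o(j) = 1/(-171) = -1/171)
1/(1166 + o(1/(-37))) = 1/(1166 - 1/171) = 1/(199385/171) = 171/199385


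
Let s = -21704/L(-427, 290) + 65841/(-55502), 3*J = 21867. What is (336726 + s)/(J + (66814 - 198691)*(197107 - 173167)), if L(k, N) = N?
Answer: -2709288280891/25407903879468890 ≈ -0.00010663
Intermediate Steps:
J = 7289 (J = (1/3)*21867 = 7289)
s = -611854649/8047790 (s = -21704/290 + 65841/(-55502) = -21704*1/290 + 65841*(-1/55502) = -10852/145 - 65841/55502 = -611854649/8047790 ≈ -76.028)
(336726 + s)/(J + (66814 - 198691)*(197107 - 173167)) = (336726 - 611854649/8047790)/(7289 + (66814 - 198691)*(197107 - 173167)) = 2709288280891/(8047790*(7289 - 131877*23940)) = 2709288280891/(8047790*(7289 - 3157135380)) = (2709288280891/8047790)/(-3157128091) = (2709288280891/8047790)*(-1/3157128091) = -2709288280891/25407903879468890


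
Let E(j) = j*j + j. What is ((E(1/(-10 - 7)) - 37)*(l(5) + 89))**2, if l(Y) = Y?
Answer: 1013336169316/83521 ≈ 1.2133e+7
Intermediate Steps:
E(j) = j + j**2 (E(j) = j**2 + j = j + j**2)
((E(1/(-10 - 7)) - 37)*(l(5) + 89))**2 = (((1 + 1/(-10 - 7))/(-10 - 7) - 37)*(5 + 89))**2 = (((1 + 1/(-17))/(-17) - 37)*94)**2 = ((-(1 - 1/17)/17 - 37)*94)**2 = ((-1/17*16/17 - 37)*94)**2 = ((-16/289 - 37)*94)**2 = (-10709/289*94)**2 = (-1006646/289)**2 = 1013336169316/83521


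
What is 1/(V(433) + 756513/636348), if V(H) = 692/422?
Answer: 44756476/126600217 ≈ 0.35353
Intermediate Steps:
V(H) = 346/211 (V(H) = 692*(1/422) = 346/211)
1/(V(433) + 756513/636348) = 1/(346/211 + 756513/636348) = 1/(346/211 + 756513*(1/636348)) = 1/(346/211 + 252171/212116) = 1/(126600217/44756476) = 44756476/126600217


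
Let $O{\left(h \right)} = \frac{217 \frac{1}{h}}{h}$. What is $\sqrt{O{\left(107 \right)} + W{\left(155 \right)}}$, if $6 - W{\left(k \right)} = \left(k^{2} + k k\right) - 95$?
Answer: $\frac{2 i \sqrt{137241971}}{107} \approx 218.97 i$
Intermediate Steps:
$O{\left(h \right)} = \frac{217}{h^{2}}$
$W{\left(k \right)} = 101 - 2 k^{2}$ ($W{\left(k \right)} = 6 - \left(\left(k^{2} + k k\right) - 95\right) = 6 - \left(\left(k^{2} + k^{2}\right) - 95\right) = 6 - \left(2 k^{2} - 95\right) = 6 - \left(-95 + 2 k^{2}\right) = 101 - 2 k^{2}$)
$\sqrt{O{\left(107 \right)} + W{\left(155 \right)}} = \sqrt{\frac{217}{11449} + \left(101 - 2 \cdot 155^{2}\right)} = \sqrt{217 \cdot \frac{1}{11449} + \left(101 - 48050\right)} = \sqrt{\frac{217}{11449} + \left(101 - 48050\right)} = \sqrt{\frac{217}{11449} - 47949} = \sqrt{- \frac{548967884}{11449}} = \frac{2 i \sqrt{137241971}}{107}$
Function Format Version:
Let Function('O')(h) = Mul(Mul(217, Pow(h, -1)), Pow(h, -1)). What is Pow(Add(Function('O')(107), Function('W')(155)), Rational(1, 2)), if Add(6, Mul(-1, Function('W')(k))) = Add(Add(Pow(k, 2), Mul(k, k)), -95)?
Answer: Mul(Rational(2, 107), I, Pow(137241971, Rational(1, 2))) ≈ Mul(218.97, I)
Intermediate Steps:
Function('O')(h) = Mul(217, Pow(h, -2))
Function('W')(k) = Add(101, Mul(-2, Pow(k, 2))) (Function('W')(k) = Add(6, Mul(-1, Add(Add(Pow(k, 2), Mul(k, k)), -95))) = Add(6, Mul(-1, Add(Add(Pow(k, 2), Pow(k, 2)), -95))) = Add(6, Mul(-1, Add(Mul(2, Pow(k, 2)), -95))) = Add(6, Mul(-1, Add(-95, Mul(2, Pow(k, 2))))) = Add(6, Add(95, Mul(-2, Pow(k, 2)))) = Add(101, Mul(-2, Pow(k, 2))))
Pow(Add(Function('O')(107), Function('W')(155)), Rational(1, 2)) = Pow(Add(Mul(217, Pow(107, -2)), Add(101, Mul(-2, Pow(155, 2)))), Rational(1, 2)) = Pow(Add(Mul(217, Rational(1, 11449)), Add(101, Mul(-2, 24025))), Rational(1, 2)) = Pow(Add(Rational(217, 11449), Add(101, -48050)), Rational(1, 2)) = Pow(Add(Rational(217, 11449), -47949), Rational(1, 2)) = Pow(Rational(-548967884, 11449), Rational(1, 2)) = Mul(Rational(2, 107), I, Pow(137241971, Rational(1, 2)))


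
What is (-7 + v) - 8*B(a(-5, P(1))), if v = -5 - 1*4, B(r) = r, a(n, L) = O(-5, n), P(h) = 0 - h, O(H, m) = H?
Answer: 24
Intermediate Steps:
P(h) = -h
a(n, L) = -5
v = -9 (v = -5 - 4 = -9)
(-7 + v) - 8*B(a(-5, P(1))) = (-7 - 9) - 8*(-5) = -16 + 40 = 24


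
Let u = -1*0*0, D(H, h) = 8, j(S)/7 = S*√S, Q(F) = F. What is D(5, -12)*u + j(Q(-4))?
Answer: -56*I ≈ -56.0*I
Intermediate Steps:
j(S) = 7*S^(3/2) (j(S) = 7*(S*√S) = 7*S^(3/2))
u = 0 (u = 0*0 = 0)
D(5, -12)*u + j(Q(-4)) = 8*0 + 7*(-4)^(3/2) = 0 + 7*(-8*I) = 0 - 56*I = -56*I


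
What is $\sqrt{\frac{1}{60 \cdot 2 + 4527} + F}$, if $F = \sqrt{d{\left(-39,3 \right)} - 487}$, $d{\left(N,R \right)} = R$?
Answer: $\frac{\sqrt{4647 + 475081398 i}}{4647} \approx 3.3166 + 3.3166 i$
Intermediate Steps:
$F = 22 i$ ($F = \sqrt{3 - 487} = \sqrt{-484} = 22 i \approx 22.0 i$)
$\sqrt{\frac{1}{60 \cdot 2 + 4527} + F} = \sqrt{\frac{1}{60 \cdot 2 + 4527} + 22 i} = \sqrt{\frac{1}{120 + 4527} + 22 i} = \sqrt{\frac{1}{4647} + 22 i}$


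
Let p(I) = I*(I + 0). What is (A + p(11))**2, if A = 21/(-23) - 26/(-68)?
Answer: 8874958849/611524 ≈ 14513.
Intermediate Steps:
p(I) = I**2 (p(I) = I*I = I**2)
A = -415/782 (A = 21*(-1/23) - 26*(-1/68) = -21/23 + 13/34 = -415/782 ≈ -0.53069)
(A + p(11))**2 = (-415/782 + 11**2)**2 = (-415/782 + 121)**2 = (94207/782)**2 = 8874958849/611524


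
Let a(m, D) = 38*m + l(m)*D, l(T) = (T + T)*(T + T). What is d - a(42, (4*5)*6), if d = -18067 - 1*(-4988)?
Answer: -861395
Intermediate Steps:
l(T) = 4*T² (l(T) = (2*T)*(2*T) = 4*T²)
a(m, D) = 38*m + 4*D*m² (a(m, D) = 38*m + (4*m²)*D = 38*m + 4*D*m²)
d = -13079 (d = -18067 + 4988 = -13079)
d - a(42, (4*5)*6) = -13079 - 2*42*(19 + 2*((4*5)*6)*42) = -13079 - 2*42*(19 + 2*(20*6)*42) = -13079 - 2*42*(19 + 2*120*42) = -13079 - 2*42*(19 + 10080) = -13079 - 2*42*10099 = -13079 - 1*848316 = -13079 - 848316 = -861395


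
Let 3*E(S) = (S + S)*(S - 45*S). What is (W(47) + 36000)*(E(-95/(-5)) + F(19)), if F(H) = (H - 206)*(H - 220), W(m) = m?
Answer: 2919554671/3 ≈ 9.7319e+8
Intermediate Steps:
E(S) = -88*S²/3 (E(S) = ((S + S)*(S - 45*S))/3 = ((2*S)*(-44*S))/3 = (-88*S²)/3 = -88*S²/3)
F(H) = (-220 + H)*(-206 + H) (F(H) = (-206 + H)*(-220 + H) = (-220 + H)*(-206 + H))
(W(47) + 36000)*(E(-95/(-5)) + F(19)) = (47 + 36000)*(-88*(-95/(-5))²/3 + (45320 + 19² - 426*19)) = 36047*(-88*(-95*(-⅕))²/3 + (45320 + 361 - 8094)) = 36047*(-88/3*19² + 37587) = 36047*(-88/3*361 + 37587) = 36047*(-31768/3 + 37587) = 36047*(80993/3) = 2919554671/3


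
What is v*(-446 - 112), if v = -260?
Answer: 145080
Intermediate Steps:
v*(-446 - 112) = -260*(-446 - 112) = -260*(-558) = 145080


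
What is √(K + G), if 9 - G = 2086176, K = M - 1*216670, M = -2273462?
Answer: I*√4576299 ≈ 2139.2*I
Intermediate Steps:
K = -2490132 (K = -2273462 - 1*216670 = -2273462 - 216670 = -2490132)
G = -2086167 (G = 9 - 1*2086176 = 9 - 2086176 = -2086167)
√(K + G) = √(-2490132 - 2086167) = √(-4576299) = I*√4576299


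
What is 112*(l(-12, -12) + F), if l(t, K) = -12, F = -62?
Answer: -8288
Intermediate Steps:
112*(l(-12, -12) + F) = 112*(-12 - 62) = 112*(-74) = -8288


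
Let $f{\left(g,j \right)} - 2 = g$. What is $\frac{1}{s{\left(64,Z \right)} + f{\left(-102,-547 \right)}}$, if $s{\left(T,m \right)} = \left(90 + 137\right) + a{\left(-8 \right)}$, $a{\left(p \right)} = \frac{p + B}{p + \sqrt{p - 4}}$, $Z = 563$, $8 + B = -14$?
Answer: $\frac{2473}{321916} - \frac{15 i \sqrt{3}}{321916} \approx 0.0076821 - 8.0707 \cdot 10^{-5} i$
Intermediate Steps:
$B = -22$ ($B = -8 - 14 = -22$)
$f{\left(g,j \right)} = 2 + g$
$a{\left(p \right)} = \frac{-22 + p}{p + \sqrt{-4 + p}}$ ($a{\left(p \right)} = \frac{p - 22}{p + \sqrt{p - 4}} = \frac{-22 + p}{p + \sqrt{-4 + p}}$)
$s{\left(T,m \right)} = 227 - \frac{30}{-8 + 2 i \sqrt{3}}$ ($s{\left(T,m \right)} = \left(90 + 137\right) + \frac{-22 - 8}{-8 + \sqrt{-4 - 8}} = 227 + \frac{1}{-8 + \sqrt{-12}} \left(-30\right) = 227 + \frac{1}{-8 + 2 i \sqrt{3}} \left(-30\right) = 227 - \frac{30}{-8 + 2 i \sqrt{3}}$)
$\frac{1}{s{\left(64,Z \right)} + f{\left(-102,-547 \right)}} = \frac{1}{\left(\frac{4373}{19} + \frac{15 i \sqrt{3}}{19}\right) + \left(2 - 102\right)} = \frac{1}{\left(\frac{4373}{19} + \frac{15 i \sqrt{3}}{19}\right) - 100} = \frac{1}{\frac{2473}{19} + \frac{15 i \sqrt{3}}{19}}$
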